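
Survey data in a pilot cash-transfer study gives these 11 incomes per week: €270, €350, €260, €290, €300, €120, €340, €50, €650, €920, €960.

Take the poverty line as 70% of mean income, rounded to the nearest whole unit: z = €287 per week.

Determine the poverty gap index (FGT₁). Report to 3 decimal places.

Poor units: €50, €120, €260, €270 (q = 4 of N = 11).
Gap ratios (z−y)/z: (287−50)/287 = 0.8258; (287−120)/287 = 0.5819; (287−260)/287 = 0.0941; (287−270)/287 = 0.0592.
Σ = 1.560976. Dividing by the full population N = 11 gives P₁ = 0.142.

0.142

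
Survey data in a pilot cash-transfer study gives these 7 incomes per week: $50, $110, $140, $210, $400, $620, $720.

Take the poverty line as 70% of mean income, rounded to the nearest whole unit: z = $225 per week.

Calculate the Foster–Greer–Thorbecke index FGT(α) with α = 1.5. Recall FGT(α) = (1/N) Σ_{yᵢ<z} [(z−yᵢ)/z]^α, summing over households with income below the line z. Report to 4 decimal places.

0.1858

Below the line: $50, $110, $140, $210 (q = 4 of N = 7).
Normalized shortfalls: (225−50)/225 = 0.7778; (225−110)/225 = 0.5111; (225−140)/225 = 0.3778; (225−210)/225 = 0.0667.
Raised to α = 1.5: 0.68594; 0.36540; 0.23220; 0.01721.
Sum = 1.300748; FGT(1.5) = 1.300748 / 7 = 0.1858.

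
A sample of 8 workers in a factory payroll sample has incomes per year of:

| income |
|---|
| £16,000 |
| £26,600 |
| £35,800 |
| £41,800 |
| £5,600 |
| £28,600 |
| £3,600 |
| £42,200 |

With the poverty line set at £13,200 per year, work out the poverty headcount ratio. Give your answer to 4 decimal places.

0.2500

2 of the 8 workers have income below £13,200.
H = 2/8 = 0.2500.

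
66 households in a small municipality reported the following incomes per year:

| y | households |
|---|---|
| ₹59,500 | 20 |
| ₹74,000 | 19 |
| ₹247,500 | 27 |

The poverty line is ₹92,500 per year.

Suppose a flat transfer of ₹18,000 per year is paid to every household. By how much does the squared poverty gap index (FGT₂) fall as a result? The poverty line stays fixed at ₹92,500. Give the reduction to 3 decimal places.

Before: below the line — 20×₹59,500, 19×₹74,000; squared poverty gap index (FGT₂) = 0.05008.
After the ₹18,000 transfer: below the line — 20×₹77,500, 19×₹92,000; squared poverty gap index (FGT₂) = 0.00798.
Reduction = 0.05008 − 0.00798 = 0.042.

0.042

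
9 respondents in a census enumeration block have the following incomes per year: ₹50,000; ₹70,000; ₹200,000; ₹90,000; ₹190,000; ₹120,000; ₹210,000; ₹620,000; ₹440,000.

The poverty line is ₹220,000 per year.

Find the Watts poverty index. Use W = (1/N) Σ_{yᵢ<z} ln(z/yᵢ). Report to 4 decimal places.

0.4906

Below the line: ₹50,000, ₹70,000, ₹90,000, ₹120,000, ₹190,000, ₹200,000, ₹210,000 (q = 7 of N = 9).
Log shortfalls: ln(220000/50000) = 1.4816; ln(220000/70000) = 1.1451; ln(220000/90000) = 0.8938; ln(220000/120000) = 0.6061; ln(220000/190000) = 0.1466; ln(220000/200000) = 0.0953; ln(220000/210000) = 0.0465.
W = 4.415124 / 9 = 0.4906.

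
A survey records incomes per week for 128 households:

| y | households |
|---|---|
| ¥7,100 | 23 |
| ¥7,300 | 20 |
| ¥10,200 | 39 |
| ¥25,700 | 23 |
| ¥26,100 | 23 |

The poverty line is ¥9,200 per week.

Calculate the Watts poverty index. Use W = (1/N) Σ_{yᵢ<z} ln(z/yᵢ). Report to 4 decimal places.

0.0827

Poor units: 23×¥7,100, 20×¥7,300 (q = 43 of N = 128).
Log gaps: ln(9200/7100) = 0.2591 (×23); ln(9200/7300) = 0.2313 (×20).
W = 10.586083 / 128 = 0.0827.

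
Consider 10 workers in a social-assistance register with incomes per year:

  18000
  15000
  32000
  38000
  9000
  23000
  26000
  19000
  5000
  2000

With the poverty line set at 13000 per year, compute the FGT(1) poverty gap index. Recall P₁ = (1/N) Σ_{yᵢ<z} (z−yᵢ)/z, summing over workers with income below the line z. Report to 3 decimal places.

0.177

Poor units: 2000, 5000, 9000 (q = 3 of N = 10).
Relative gaps: (13000−2000)/13000 = 0.8462; (13000−5000)/13000 = 0.6154; (13000−9000)/13000 = 0.3077.
Sum of shortfalls = 1.769231; P₁ averages over all N: 1.769231 / 10 = 0.177.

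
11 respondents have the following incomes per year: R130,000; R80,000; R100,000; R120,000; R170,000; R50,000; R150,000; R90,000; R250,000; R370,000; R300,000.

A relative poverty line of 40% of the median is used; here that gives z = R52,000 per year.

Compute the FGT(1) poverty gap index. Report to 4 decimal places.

0.0035

Poor units: R50,000 (q = 1 of N = 11).
Relative gaps: (52000−50000)/52000 = 0.0385.
Sum of shortfalls = 0.038462; P₁ averages over all N: 0.038462 / 11 = 0.0035.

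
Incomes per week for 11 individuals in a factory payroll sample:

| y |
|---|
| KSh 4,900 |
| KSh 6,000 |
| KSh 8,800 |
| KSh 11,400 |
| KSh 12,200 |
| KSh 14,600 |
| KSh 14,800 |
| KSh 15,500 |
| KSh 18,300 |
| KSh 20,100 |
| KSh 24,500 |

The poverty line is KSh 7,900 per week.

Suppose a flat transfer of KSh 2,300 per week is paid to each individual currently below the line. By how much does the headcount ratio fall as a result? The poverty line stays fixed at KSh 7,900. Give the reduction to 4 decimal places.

0.0909

Before: below the line — KSh 4,900, KSh 6,000; headcount ratio = 0.181818.
After the KSh 2,300 transfer: below the line — KSh 7,200; headcount ratio = 0.090909.
Reduction = 0.181818 − 0.090909 = 0.0909.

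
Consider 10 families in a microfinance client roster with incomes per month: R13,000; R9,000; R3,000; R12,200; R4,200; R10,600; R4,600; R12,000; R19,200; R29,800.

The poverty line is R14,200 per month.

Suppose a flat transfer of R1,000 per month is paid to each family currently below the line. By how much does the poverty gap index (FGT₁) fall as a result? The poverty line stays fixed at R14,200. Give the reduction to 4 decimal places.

Before: below the line — R3,000, R4,200, R4,600, R9,000, R10,600, R12,000, R12,200, R13,000; poverty gap index (FGT₁) = 0.316901.
After the R1,000 transfer: below the line — R4,000, R5,200, R5,600, R10,000, R11,600, R13,000, R13,200, R14,000; poverty gap index (FGT₁) = 0.260563.
Reduction = 0.316901 − 0.260563 = 0.0563.

0.0563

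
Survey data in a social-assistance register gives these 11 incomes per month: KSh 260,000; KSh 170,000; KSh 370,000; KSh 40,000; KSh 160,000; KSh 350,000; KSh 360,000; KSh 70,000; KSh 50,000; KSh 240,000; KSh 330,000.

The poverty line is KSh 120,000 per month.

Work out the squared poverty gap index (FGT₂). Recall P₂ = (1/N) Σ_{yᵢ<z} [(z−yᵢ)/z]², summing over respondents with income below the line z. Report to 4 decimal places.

0.0871

Below the line: KSh 40,000, KSh 50,000, KSh 70,000 (q = 3 of N = 11).
Gap ratios (z−y)/z: (120000−40000)/120000 = 0.6667; (120000−50000)/120000 = 0.5833; (120000−70000)/120000 = 0.4167.
Squared: 0.4444; 0.3403; 0.1736.
Sum = 0.958333; P₂ = 0.958333 / 11 = 0.0871.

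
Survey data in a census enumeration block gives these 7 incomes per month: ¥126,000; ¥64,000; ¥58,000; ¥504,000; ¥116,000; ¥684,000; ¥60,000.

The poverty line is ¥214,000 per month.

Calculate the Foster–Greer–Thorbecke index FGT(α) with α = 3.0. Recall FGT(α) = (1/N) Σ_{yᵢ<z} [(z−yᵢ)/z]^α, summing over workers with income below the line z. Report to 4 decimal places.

0.1814

Below z: ¥58,000, ¥60,000, ¥64,000, ¥116,000, ¥126,000 (q = 5 of N = 7).
Shortfall ratios: (214000−58000)/214000 = 0.7290; (214000−60000)/214000 = 0.7196; (214000−64000)/214000 = 0.7009; (214000−116000)/214000 = 0.4579; (214000−126000)/214000 = 0.4112.
Raised to α = 3.0: 0.38738; 0.37267; 0.34438; 0.09604; 0.06954.
Sum = 1.269991; FGT(3.0) = 1.269991 / 7 = 0.1814.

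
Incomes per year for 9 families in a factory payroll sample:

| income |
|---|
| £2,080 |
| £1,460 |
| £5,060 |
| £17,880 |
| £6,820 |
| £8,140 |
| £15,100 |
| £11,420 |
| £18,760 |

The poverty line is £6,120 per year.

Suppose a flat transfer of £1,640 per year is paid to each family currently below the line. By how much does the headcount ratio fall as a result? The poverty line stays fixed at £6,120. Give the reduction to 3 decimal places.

0.111

Before: below the line — £1,460, £2,080, £5,060; headcount ratio = 0.33333.
After the £1,640 transfer: below the line — £3,100, £3,720; headcount ratio = 0.22222.
Reduction = 0.33333 − 0.22222 = 0.111.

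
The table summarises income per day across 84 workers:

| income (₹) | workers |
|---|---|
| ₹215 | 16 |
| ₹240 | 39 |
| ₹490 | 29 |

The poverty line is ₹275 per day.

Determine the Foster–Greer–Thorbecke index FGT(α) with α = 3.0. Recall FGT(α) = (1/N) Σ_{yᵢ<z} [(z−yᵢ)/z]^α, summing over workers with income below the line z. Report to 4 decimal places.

Poor units: 16×₹215, 39×₹240 (q = 55 of N = 84).
Shortfall ratios: (275−215)/275 = 0.2182 (×16); (275−240)/275 = 0.1273 (×39).
Raised to α = 3.0: 0.01039 (×16); 0.00206 (×39).
Sum = 0.246582; FGT(3.0) = 0.246582 / 84 = 0.0029.

0.0029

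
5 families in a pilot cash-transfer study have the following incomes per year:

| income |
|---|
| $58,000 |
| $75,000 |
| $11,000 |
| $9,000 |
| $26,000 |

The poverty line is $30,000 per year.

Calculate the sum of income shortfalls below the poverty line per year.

Poor units: $9,000, $11,000, $26,000 (q = 3 of N = 5).
Individual gaps: 30000−9000 = 21000; 30000−11000 = 19000; 30000−26000 = 4000.
Aggregate gap = $44,000.

$44,000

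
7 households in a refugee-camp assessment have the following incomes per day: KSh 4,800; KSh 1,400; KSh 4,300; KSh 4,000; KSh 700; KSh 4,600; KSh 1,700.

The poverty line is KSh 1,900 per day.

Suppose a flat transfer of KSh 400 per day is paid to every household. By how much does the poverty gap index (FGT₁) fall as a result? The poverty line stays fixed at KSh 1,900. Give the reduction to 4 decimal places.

0.0752

Before: below the line — KSh 700, KSh 1,400, KSh 1,700; poverty gap index (FGT₁) = 0.142857.
After the KSh 400 transfer: below the line — KSh 1,100, KSh 1,800; poverty gap index (FGT₁) = 0.067669.
Reduction = 0.142857 − 0.067669 = 0.0752.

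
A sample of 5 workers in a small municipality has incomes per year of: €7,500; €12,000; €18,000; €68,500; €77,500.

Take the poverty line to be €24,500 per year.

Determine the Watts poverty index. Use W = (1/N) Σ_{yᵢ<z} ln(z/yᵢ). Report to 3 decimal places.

0.441

Poor units: €7,500, €12,000, €18,000 (q = 3 of N = 5).
Log gaps: ln(24500/7500) = 1.1838; ln(24500/12000) = 0.7138; ln(24500/18000) = 0.3083.
W = 2.205838 / 5 = 0.441.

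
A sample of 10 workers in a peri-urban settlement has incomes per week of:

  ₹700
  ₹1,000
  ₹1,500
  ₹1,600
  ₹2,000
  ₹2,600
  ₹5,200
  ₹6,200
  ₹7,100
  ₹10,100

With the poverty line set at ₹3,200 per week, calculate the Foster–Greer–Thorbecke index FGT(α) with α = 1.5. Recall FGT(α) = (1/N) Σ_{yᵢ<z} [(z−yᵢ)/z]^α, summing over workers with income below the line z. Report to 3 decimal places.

Below z: ₹700, ₹1,000, ₹1,500, ₹1,600, ₹2,000, ₹2,600 (q = 6 of N = 10).
Gap ratios (z−y)/z: (3200−700)/3200 = 0.7812; (3200−1000)/3200 = 0.6875; (3200−1500)/3200 = 0.5312; (3200−1600)/3200 = 0.5000; (3200−2000)/3200 = 0.3750; (3200−2600)/3200 = 0.1875.
Raised to α = 1.5: 0.69053; 0.57004; 0.38721; 0.35355; 0.22964; 0.08119.
Sum = 2.312173; FGT(1.5) = 2.312173 / 10 = 0.231.

0.231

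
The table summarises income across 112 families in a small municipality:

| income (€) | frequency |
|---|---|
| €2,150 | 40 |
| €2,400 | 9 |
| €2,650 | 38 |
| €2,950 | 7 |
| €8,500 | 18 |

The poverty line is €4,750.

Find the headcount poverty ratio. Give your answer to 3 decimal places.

0.839

94 of the 112 families have income below €4,750.
H = 94/112 = 0.839.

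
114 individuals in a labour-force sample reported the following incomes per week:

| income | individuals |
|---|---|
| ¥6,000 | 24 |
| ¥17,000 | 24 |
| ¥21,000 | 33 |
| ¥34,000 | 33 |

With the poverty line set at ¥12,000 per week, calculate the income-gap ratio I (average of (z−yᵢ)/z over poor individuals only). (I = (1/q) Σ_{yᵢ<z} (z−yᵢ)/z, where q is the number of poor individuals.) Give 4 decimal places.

Below the line: 24×¥6,000 (q = 24 of N = 114).
Shortfall ratios (z−y)/z: 0.5000 (×24); sum = 12.000000.
I averages over the q = 24 poor units only: 12.000000 / 24 = 0.5000.

0.5000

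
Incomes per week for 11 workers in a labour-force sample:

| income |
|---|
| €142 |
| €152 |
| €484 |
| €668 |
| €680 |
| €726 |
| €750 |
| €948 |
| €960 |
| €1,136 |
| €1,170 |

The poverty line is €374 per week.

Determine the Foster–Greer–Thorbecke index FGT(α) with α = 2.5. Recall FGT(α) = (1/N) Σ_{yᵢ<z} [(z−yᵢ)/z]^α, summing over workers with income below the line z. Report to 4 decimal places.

Incomes under z: €142, €152 (q = 2 of N = 11).
Gap ratios (z−y)/z: (374−142)/374 = 0.6203; (374−152)/374 = 0.5936.
Raised to α = 2.5: 0.30307; 0.27146.
Sum = 0.574527; FGT(2.5) = 0.574527 / 11 = 0.0522.

0.0522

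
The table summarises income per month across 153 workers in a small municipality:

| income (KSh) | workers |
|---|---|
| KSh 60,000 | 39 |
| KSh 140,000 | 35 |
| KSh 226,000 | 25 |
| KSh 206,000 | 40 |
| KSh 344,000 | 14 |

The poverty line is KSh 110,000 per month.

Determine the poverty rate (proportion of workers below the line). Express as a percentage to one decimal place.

39 of the 153 workers have income below KSh 110,000.
H = 39/153 = 25.5%.

25.5%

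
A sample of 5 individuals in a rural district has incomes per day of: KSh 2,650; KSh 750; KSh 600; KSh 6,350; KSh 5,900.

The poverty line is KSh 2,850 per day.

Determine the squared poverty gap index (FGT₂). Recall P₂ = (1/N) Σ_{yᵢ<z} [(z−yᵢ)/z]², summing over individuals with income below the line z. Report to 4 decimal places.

Poor units: KSh 600, KSh 750, KSh 2,650 (q = 3 of N = 5).
Normalized shortfalls: (2850−600)/2850 = 0.7895; (2850−750)/2850 = 0.7368; (2850−2650)/2850 = 0.0702.
Squared: 0.6233; 0.5429; 0.0049.
Sum = 1.171130; P₂ = 1.171130 / 5 = 0.2342.

0.2342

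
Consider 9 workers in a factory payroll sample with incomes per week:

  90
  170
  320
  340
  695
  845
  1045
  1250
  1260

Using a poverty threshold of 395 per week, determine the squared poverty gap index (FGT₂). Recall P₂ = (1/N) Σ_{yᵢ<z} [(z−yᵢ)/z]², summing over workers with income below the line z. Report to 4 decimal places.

0.1085

Below z: 90, 170, 320, 340 (q = 4 of N = 9).
Relative gaps: (395−90)/395 = 0.7722; (395−170)/395 = 0.5696; (395−320)/395 = 0.1899; (395−340)/395 = 0.1392.
Squared: 0.5962; 0.3245; 0.0361; 0.0194.
Sum = 0.976126; P₂ = 0.976126 / 9 = 0.1085.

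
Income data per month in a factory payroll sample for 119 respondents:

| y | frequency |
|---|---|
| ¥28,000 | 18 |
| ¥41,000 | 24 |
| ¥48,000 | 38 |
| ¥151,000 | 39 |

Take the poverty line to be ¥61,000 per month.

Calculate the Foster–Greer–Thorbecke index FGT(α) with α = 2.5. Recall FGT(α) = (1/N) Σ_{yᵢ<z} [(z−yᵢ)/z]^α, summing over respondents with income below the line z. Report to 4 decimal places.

0.0517

Poor units: 18×¥28,000, 24×¥41,000, 38×¥48,000 (q = 80 of N = 119).
Shortfall ratios: (61000−28000)/61000 = 0.5410 (×18); (61000−41000)/61000 = 0.3279 (×24); (61000−48000)/61000 = 0.2131 (×38).
Raised to α = 2.5: 0.21526 (×18); 0.06155 (×24); 0.02097 (×38).
Sum = 6.148670; FGT(2.5) = 6.148670 / 119 = 0.0517.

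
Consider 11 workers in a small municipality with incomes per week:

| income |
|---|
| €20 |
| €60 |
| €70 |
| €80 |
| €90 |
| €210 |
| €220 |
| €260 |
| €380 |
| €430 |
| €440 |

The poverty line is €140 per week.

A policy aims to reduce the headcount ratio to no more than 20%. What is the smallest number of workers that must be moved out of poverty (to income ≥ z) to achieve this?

3

Currently q = 5 of N = 11 are below the line (H = 0.455).
A headcount ratio of at most 20% allows at most ⌊0.20 × 11⌋ = 2 poor workers.
So at least 5 − 2 = 3 must be lifted.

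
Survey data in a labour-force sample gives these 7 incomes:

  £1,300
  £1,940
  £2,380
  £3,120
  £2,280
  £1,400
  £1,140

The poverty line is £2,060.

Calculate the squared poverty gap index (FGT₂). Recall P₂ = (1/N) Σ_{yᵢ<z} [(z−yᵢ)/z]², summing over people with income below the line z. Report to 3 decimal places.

0.063

Below z: £1,140, £1,300, £1,400, £1,940 (q = 4 of N = 7).
Shortfall ratios: (2060−1140)/2060 = 0.4466; (2060−1300)/2060 = 0.3689; (2060−1400)/2060 = 0.3204; (2060−1940)/2060 = 0.0583.
Squared: 0.1995; 0.1361; 0.1026; 0.0034.
Sum = 0.441606; P₂ = 0.441606 / 7 = 0.063.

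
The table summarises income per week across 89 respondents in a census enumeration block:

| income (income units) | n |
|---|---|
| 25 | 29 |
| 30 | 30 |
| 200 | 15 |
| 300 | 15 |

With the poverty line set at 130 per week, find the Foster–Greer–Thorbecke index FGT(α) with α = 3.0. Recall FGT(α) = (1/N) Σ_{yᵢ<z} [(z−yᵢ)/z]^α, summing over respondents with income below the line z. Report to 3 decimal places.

0.325

Incomes under z: 29×25, 30×30 (q = 59 of N = 89).
Relative gaps: (130−25)/130 = 0.8077 (×29); (130−30)/130 = 0.7692 (×30).
Raised to α = 3.0: 0.52691 (×29); 0.45517 (×30).
Sum = 28.935423; FGT(3.0) = 28.935423 / 89 = 0.325.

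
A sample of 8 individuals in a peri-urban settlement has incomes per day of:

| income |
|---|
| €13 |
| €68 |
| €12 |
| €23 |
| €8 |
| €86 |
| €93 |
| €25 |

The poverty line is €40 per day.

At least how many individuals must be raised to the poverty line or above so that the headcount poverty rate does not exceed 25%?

3

5 of the 8 individuals are poor, so H = 5/8 = 0.625.
A headcount ratio of at most 25% allows at most ⌊0.25 × 8⌋ = 2 poor individuals.
So at least 5 − 2 = 3 must be lifted.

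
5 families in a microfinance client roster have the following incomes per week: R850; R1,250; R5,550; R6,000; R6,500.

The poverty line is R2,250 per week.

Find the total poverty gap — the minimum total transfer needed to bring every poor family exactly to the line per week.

R2,400

Incomes under z: R850, R1,250 (q = 2 of N = 5).
Individual gaps: 2250−850 = 1400; 2250−1250 = 1000.
Aggregate gap = R2,400.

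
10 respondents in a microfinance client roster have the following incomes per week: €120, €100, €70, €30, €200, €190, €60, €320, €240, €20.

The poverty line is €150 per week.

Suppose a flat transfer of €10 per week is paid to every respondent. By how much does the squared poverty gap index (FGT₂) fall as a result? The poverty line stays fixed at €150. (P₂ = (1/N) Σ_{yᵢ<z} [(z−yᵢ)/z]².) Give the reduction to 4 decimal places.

Before: below the line — €20, €30, €60, €70, €100, €120; squared poverty gap index (FGT₂) = 0.218667.
After the €10 transfer: below the line — €30, €40, €70, €80, €110, €130; squared poverty gap index (FGT₂) = 0.176889.
Reduction = 0.218667 − 0.176889 = 0.0418.

0.0418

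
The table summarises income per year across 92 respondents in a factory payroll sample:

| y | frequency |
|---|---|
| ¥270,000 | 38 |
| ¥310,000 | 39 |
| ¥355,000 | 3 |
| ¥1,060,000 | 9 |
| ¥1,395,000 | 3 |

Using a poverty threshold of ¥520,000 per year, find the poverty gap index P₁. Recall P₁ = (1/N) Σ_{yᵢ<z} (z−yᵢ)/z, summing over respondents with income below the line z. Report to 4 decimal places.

0.3801

Below z: 38×¥270,000, 39×¥310,000, 3×¥355,000 (q = 80 of N = 92).
Normalized shortfalls: (520000−270000)/520000 = 0.4808 (×38); (520000−310000)/520000 = 0.4038 (×39); (520000−355000)/520000 = 0.3173 (×3).
Sum of shortfalls = 34.971154; P₁ averages over all N: 34.971154 / 92 = 0.3801.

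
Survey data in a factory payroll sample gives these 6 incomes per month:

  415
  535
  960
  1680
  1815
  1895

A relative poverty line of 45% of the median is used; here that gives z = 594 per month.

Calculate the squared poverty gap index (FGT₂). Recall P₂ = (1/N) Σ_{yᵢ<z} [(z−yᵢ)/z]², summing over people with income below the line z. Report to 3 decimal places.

0.017

Below the line: 415, 535 (q = 2 of N = 6).
Gap ratios (z−y)/z: (594−415)/594 = 0.3013; (594−535)/594 = 0.0993.
Squared: 0.0908; 0.0099.
Sum = 0.100676; P₂ = 0.100676 / 6 = 0.017.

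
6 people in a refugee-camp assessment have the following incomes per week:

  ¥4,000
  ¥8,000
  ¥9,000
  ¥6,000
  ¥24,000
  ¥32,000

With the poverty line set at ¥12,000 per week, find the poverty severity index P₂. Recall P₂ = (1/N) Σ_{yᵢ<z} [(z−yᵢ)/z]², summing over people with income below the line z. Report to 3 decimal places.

Below the line: ¥4,000, ¥6,000, ¥8,000, ¥9,000 (q = 4 of N = 6).
Shortfall ratios: (12000−4000)/12000 = 0.6667; (12000−6000)/12000 = 0.5000; (12000−8000)/12000 = 0.3333; (12000−9000)/12000 = 0.2500.
Squared: 0.4444; 0.2500; 0.1111; 0.0625.
Sum = 0.868056; P₂ = 0.868056 / 6 = 0.145.

0.145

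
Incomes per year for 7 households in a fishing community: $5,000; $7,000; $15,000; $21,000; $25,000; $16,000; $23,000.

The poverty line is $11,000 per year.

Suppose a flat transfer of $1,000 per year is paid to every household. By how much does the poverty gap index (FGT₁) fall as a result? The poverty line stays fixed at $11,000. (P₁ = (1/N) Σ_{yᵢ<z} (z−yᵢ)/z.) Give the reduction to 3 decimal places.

Before: below the line — $5,000, $7,000; poverty gap index (FGT₁) = 0.12987.
After the $1,000 transfer: below the line — $6,000, $8,000; poverty gap index (FGT₁) = 0.10390.
Reduction = 0.12987 − 0.10390 = 0.026.

0.026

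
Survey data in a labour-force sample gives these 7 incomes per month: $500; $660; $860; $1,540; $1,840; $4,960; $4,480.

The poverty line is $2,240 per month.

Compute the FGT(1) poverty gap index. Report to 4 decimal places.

Below z: $500, $660, $860, $1,540, $1,840 (q = 5 of N = 7).
Relative gaps: (2240−500)/2240 = 0.7768; (2240−660)/2240 = 0.7054; (2240−860)/2240 = 0.6161; (2240−1540)/2240 = 0.3125; (2240−1840)/2240 = 0.1786.
Σ = 2.589286. Dividing by the full population N = 7 gives P₁ = 0.3699.

0.3699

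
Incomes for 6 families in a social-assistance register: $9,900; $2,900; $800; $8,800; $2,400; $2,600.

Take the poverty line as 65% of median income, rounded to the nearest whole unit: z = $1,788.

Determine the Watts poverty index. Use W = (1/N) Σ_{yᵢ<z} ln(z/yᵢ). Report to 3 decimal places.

Below the line: $800 (q = 1 of N = 6).
ln(z/y) terms: ln(1788/800) = 0.8042.
W = 0.804241 / 6 = 0.134.

0.134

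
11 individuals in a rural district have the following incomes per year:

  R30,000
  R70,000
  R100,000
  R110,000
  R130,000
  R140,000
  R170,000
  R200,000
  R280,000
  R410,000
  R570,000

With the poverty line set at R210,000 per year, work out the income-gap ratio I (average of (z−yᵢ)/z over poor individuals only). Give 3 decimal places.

0.435

Below the line: R30,000, R70,000, R100,000, R110,000, R130,000, R140,000, R170,000, R200,000 (q = 8 of N = 11).
Shortfall ratios (z−y)/z: 0.8571, 0.6667, 0.5238, 0.4762, 0.3810, 0.3333, 0.1905, 0.0476; sum = 3.476190.
The income-gap ratio divides by q (the poor only): 3.476190 / 8 = 0.435.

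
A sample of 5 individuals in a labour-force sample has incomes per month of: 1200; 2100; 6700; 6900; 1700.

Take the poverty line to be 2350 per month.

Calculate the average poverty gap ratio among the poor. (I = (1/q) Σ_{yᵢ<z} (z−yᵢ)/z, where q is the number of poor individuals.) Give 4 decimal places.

0.2908

Poor units: 1200, 1700, 2100 (q = 3 of N = 5).
Shortfall ratios (z−y)/z: 0.4894, 0.2766, 0.1064; sum = 0.872340.
The income-gap ratio divides by q (the poor only): 0.872340 / 3 = 0.2908.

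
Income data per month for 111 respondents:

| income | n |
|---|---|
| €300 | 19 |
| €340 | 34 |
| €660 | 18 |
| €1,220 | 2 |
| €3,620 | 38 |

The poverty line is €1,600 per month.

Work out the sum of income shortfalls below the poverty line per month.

Poor units: 19×€300, 34×€340, 18×€660, 2×€1,220 (q = 73 of N = 111).
Individual gaps: 19×(1600−300) = 24700; 34×(1600−340) = 42840; 18×(1600−660) = 16920; 2×(1600−1220) = 760.
Aggregate gap = €85,220.

€85,220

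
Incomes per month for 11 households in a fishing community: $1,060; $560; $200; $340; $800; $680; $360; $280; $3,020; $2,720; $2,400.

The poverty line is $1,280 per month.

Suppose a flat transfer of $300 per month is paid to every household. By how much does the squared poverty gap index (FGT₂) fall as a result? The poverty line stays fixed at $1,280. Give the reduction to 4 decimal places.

Before: below the line — $200, $280, $340, $360, $560, $680, $800, $1,060; squared poverty gap index (FGT₂) = 0.280407.
After the $300 transfer: below the line — $500, $580, $640, $660, $860, $980, $1,100; squared poverty gap index (FGT₂) = 0.121582.
Reduction = 0.280407 − 0.121582 = 0.1588.

0.1588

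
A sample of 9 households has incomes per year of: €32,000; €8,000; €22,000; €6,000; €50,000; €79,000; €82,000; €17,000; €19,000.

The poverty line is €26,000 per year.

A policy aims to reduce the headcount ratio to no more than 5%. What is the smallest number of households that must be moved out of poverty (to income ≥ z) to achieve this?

5

Currently q = 5 of N = 9 are below the line (H = 0.556).
A headcount ratio of at most 5% allows at most ⌊0.05 × 9⌋ = 0 poor households.
So at least 5 − 0 = 5 must be lifted.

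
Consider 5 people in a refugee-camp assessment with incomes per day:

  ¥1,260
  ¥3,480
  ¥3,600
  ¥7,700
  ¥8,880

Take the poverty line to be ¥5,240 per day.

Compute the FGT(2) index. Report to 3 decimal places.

Below z: ¥1,260, ¥3,480, ¥3,600 (q = 3 of N = 5).
Gap ratios (z−y)/z: (5240−1260)/5240 = 0.7595; (5240−3480)/5240 = 0.3359; (5240−3600)/5240 = 0.3130.
Squared: 0.5769; 0.1128; 0.0980.
Sum = 0.787673; P₂ = 0.787673 / 5 = 0.158.

0.158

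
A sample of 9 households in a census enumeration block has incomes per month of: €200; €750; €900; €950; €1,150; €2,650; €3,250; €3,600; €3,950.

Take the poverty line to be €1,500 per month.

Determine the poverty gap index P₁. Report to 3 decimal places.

0.263

Incomes under z: €200, €750, €900, €950, €1,150 (q = 5 of N = 9).
Shortfall ratios: (1500−200)/1500 = 0.8667; (1500−750)/1500 = 0.5000; (1500−900)/1500 = 0.4000; (1500−950)/1500 = 0.3667; (1500−1150)/1500 = 0.2333.
Σ = 2.366667. Dividing by the full population N = 9 gives P₁ = 0.263.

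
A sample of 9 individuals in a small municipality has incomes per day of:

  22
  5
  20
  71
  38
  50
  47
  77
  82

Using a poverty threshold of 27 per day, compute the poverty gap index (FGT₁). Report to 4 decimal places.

0.1399

Below z: 5, 20, 22 (q = 3 of N = 9).
Gap ratios (z−y)/z: (27−5)/27 = 0.8148; (27−20)/27 = 0.2593; (27−22)/27 = 0.1852.
Sum of shortfalls = 1.259259; P₁ averages over all N: 1.259259 / 9 = 0.1399.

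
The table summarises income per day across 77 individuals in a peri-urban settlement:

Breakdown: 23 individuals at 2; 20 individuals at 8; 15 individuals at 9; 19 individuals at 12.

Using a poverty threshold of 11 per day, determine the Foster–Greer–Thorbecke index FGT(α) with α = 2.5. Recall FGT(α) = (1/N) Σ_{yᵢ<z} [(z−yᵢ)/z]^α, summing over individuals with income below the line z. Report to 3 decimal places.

0.194

Below z: 23×2, 20×8, 15×9 (q = 58 of N = 77).
Relative gaps: (11−2)/11 = 0.8182 (×23); (11−8)/11 = 0.2727 (×20); (11−9)/11 = 0.1818 (×15).
Raised to α = 2.5: 0.60551 (×23); 0.03884 (×20); 0.01410 (×15).
Sum = 14.915148; FGT(2.5) = 14.915148 / 77 = 0.194.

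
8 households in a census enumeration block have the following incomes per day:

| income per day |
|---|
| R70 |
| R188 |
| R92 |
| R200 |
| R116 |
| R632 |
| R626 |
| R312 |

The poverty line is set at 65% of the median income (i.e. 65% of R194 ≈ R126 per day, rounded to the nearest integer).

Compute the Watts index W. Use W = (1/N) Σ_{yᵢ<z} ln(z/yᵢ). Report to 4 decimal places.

0.1231

Below z: R70, R92, R116 (q = 3 of N = 8).
Log gaps: ln(126/70) = 0.5878; ln(126/92) = 0.3145; ln(126/116) = 0.0827.
W = 0.984972 / 8 = 0.1231.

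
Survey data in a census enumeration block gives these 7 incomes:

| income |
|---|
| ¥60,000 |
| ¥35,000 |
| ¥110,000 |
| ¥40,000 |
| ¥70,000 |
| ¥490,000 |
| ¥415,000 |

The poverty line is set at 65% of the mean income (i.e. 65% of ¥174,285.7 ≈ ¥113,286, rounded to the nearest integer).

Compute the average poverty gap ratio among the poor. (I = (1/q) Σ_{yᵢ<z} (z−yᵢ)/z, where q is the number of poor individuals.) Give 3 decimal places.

Incomes under z: ¥35,000, ¥40,000, ¥60,000, ¥70,000, ¥110,000 (q = 5 of N = 7).
Shortfall ratios (z−y)/z: 0.6910, 0.6469, 0.4704, 0.3821, 0.0290; sum = 2.219427.
The income-gap ratio divides by q (the poor only): 2.219427 / 5 = 0.444.

0.444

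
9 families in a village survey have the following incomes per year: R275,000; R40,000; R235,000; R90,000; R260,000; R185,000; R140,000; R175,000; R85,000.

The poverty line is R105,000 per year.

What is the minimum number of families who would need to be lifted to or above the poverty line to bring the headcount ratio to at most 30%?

Currently q = 3 of N = 9 are below the line (H = 0.333).
A headcount ratio of at most 30% allows at most ⌊0.30 × 9⌋ = 2 poor families.
So at least 3 − 2 = 1 must be lifted.

1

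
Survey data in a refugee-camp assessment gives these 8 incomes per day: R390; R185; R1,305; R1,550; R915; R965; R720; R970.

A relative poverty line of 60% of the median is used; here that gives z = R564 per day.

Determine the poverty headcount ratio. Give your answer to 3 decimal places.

2 of the 8 people have income below R564.
H = 2/8 = 0.250.

0.250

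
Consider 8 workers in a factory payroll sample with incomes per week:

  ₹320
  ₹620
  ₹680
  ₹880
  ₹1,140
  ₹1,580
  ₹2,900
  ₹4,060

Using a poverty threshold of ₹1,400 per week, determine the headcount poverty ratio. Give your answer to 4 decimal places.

0.6250

5 of the 8 workers have income below ₹1,400.
H = 5/8 = 0.6250.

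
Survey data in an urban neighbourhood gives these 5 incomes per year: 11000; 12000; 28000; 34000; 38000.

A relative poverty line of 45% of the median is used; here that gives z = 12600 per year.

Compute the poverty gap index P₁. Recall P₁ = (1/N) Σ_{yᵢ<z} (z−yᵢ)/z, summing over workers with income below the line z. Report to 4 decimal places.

0.0349

Poor units: 11000, 12000 (q = 2 of N = 5).
Gap ratios (z−y)/z: (12600−11000)/12600 = 0.1270; (12600−12000)/12600 = 0.0476.
Σ = 0.174603. Dividing by the full population N = 5 gives P₁ = 0.0349.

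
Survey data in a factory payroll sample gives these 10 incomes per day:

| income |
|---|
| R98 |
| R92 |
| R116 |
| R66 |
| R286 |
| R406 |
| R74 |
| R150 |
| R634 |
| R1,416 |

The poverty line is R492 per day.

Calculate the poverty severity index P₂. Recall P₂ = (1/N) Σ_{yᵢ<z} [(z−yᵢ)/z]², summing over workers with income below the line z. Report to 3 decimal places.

0.405

Below the line: R66, R74, R92, R98, R116, R150, R286, R406 (q = 8 of N = 10).
Shortfall ratios: (492−66)/492 = 0.8659; (492−74)/492 = 0.8496; (492−92)/492 = 0.8130; (492−98)/492 = 0.8008; (492−116)/492 = 0.7642; (492−150)/492 = 0.6951; (492−286)/492 = 0.4187; (492−406)/492 = 0.1748.
Squared: 0.7497; 0.7218; 0.6610; 0.6413; 0.5840; 0.4832; 0.1753; 0.0306.
Sum = 4.046897; P₂ = 4.046897 / 10 = 0.405.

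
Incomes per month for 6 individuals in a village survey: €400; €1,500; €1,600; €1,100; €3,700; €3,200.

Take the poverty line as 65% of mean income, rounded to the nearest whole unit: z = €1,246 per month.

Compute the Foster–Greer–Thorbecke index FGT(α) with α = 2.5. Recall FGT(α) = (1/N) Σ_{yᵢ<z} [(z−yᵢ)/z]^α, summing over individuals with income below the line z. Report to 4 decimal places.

Below z: €400, €1,100 (q = 2 of N = 6).
Relative gaps: (1246−400)/1246 = 0.6790; (1246−1100)/1246 = 0.1172.
Raised to α = 2.5: 0.37987; 0.00470.
Sum = 0.384566; FGT(2.5) = 0.384566 / 6 = 0.0641.

0.0641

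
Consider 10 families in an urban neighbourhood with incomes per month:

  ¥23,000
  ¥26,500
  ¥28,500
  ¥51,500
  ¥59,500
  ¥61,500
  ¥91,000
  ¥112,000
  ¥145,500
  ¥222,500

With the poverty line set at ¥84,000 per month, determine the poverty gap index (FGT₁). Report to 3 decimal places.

0.302

Below z: ¥23,000, ¥26,500, ¥28,500, ¥51,500, ¥59,500, ¥61,500 (q = 6 of N = 10).
Normalized shortfalls: (84000−23000)/84000 = 0.7262; (84000−26500)/84000 = 0.6845; (84000−28500)/84000 = 0.6607; (84000−51500)/84000 = 0.3869; (84000−59500)/84000 = 0.2917; (84000−61500)/84000 = 0.2679.
Sum of shortfalls = 3.017857; P₁ averages over all N: 3.017857 / 10 = 0.302.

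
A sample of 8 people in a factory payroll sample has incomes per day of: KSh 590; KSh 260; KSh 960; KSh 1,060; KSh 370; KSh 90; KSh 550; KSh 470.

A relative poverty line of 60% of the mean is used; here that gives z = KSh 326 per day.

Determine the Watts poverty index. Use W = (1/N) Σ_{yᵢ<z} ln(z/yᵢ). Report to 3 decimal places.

0.189

Below the line: KSh 90, KSh 260 (q = 2 of N = 8).
ln(z/y) terms: ln(326/90) = 1.2871; ln(326/260) = 0.2262.
W = 1.513303 / 8 = 0.189.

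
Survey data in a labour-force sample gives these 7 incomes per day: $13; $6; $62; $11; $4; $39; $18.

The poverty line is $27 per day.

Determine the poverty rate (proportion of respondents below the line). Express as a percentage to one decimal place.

71.4%

5 of the 7 respondents have income below $27.
H = 5/7 = 71.4%.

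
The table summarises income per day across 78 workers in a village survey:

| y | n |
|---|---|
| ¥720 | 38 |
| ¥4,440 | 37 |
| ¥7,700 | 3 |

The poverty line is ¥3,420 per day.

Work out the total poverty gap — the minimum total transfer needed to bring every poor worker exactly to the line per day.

Poor units: 38×¥720 (q = 38 of N = 78).
Individual gaps: 38×(3420−720) = 102600.
Aggregate gap = ¥102,600.

¥102,600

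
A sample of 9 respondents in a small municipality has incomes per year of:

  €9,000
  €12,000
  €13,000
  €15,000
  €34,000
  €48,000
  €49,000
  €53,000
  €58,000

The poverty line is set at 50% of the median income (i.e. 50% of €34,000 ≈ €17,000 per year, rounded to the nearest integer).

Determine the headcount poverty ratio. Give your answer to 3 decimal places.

0.444

4 of the 9 respondents have income below €17,000.
H = 4/9 = 0.444.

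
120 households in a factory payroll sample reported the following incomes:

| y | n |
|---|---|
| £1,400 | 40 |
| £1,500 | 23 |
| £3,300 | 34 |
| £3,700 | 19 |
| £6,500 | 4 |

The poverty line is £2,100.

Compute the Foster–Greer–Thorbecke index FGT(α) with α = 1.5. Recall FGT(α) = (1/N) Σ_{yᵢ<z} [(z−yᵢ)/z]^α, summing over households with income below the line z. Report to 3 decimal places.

Below z: 40×£1,400, 23×£1,500 (q = 63 of N = 120).
Gap ratios (z−y)/z: (2100−1400)/2100 = 0.3333 (×40); (2100−1500)/2100 = 0.2857 (×23).
Raised to α = 1.5: 0.19245 (×40); 0.15272 (×23).
Sum = 11.210580; FGT(1.5) = 11.210580 / 120 = 0.093.

0.093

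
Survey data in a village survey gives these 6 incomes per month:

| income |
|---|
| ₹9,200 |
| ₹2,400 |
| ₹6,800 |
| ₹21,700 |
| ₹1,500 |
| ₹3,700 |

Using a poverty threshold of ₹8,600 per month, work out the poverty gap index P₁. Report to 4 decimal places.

Below z: ₹1,500, ₹2,400, ₹3,700, ₹6,800 (q = 4 of N = 6).
Relative gaps: (8600−1500)/8600 = 0.8256; (8600−2400)/8600 = 0.7209; (8600−3700)/8600 = 0.5698; (8600−6800)/8600 = 0.2093.
Σ = 2.325581. Dividing by the full population N = 6 gives P₁ = 0.3876.

0.3876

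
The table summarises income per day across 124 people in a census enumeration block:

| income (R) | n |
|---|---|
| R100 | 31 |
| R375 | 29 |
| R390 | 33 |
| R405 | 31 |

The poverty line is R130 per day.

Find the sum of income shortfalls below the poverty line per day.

R930

Incomes under z: 31×R100 (q = 31 of N = 124).
Individual gaps: 31×(130−100) = 930.
Aggregate gap = R930.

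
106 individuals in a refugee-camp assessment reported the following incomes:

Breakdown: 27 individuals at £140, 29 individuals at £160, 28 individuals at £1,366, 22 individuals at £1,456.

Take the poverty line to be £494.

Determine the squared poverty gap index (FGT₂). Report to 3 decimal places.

Below z: 27×£140, 29×£160 (q = 56 of N = 106).
Gap ratios (z−y)/z: (494−140)/494 = 0.7166 (×27); (494−160)/494 = 0.6761 (×29).
Squared: 0.5135 (×27); 0.4571 (×29).
Sum = 27.121638; P₂ = 27.121638 / 106 = 0.256.

0.256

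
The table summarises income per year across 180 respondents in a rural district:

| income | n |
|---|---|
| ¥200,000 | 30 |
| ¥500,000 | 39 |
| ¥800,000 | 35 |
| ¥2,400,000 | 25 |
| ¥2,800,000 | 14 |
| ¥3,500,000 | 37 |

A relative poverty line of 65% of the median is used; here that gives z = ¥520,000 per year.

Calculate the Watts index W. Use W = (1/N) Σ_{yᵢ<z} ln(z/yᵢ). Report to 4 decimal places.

Below z: 30×¥200,000, 39×¥500,000 (q = 69 of N = 180).
Log gaps: ln(520000/200000) = 0.9555 (×30); ln(520000/500000) = 0.0392 (×39).
W = 30.194951 / 180 = 0.1677.

0.1677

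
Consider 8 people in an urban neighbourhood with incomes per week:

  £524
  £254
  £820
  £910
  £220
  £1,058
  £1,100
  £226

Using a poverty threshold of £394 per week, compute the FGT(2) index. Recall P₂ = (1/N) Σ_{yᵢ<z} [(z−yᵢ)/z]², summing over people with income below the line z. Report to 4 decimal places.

Below the line: £220, £226, £254 (q = 3 of N = 8).
Normalized shortfalls: (394−220)/394 = 0.4416; (394−226)/394 = 0.4264; (394−254)/394 = 0.3553.
Squared: 0.1950; 0.1818; 0.1263.
Sum = 0.503105; P₂ = 0.503105 / 8 = 0.0629.

0.0629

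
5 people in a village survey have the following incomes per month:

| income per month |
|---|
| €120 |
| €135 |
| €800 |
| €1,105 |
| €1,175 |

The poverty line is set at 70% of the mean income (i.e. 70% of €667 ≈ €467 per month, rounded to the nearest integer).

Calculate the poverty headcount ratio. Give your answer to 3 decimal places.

2 of the 5 people have income below €467.
H = 2/5 = 0.400.

0.400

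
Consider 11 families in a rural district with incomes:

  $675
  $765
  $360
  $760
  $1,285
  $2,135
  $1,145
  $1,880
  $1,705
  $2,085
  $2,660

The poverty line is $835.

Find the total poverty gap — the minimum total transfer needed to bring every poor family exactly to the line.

$780

Below the line: $360, $675, $760, $765 (q = 4 of N = 11).
Individual gaps: 835−360 = 475; 835−675 = 160; 835−760 = 75; 835−765 = 70.
Aggregate gap = $780.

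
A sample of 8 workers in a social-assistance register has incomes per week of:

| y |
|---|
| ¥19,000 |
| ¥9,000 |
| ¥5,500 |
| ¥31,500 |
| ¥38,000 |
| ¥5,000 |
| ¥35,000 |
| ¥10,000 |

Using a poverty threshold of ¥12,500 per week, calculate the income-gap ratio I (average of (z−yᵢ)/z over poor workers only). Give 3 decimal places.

0.410

Below z: ¥5,000, ¥5,500, ¥9,000, ¥10,000 (q = 4 of N = 8).
Relative gaps: 0.6000, 0.5600, 0.2800, 0.2000; sum = 1.640000.
I averages over the q = 4 poor units only: 1.640000 / 4 = 0.410.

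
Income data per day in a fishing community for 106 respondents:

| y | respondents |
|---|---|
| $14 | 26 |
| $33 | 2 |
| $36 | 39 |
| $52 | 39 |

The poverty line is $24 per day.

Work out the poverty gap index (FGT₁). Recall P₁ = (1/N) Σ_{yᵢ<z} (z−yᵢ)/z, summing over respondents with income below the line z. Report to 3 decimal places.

0.102

Below z: 26×$14 (q = 26 of N = 106).
Normalized shortfalls: (24−14)/24 = 0.4167 (×26).
Σ = 10.833333. Dividing by the full population N = 106 gives P₁ = 0.102.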